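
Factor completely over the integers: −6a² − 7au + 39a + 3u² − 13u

Group: −3a(2a + 3u − 13) + u(2a + 3u − 13); both groups contain (2a + 3u − 13).

−(2a + 3u − 13)(3a − u)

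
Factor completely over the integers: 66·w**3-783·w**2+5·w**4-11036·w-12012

(5·w+6)·(w+11)·(w+14)·(w-13)

By the rational root theorem, w = -14 is a root, giving the factor (w+14) and quotient 5·w**3-4·w**2-727·w-858.
Continuing, w = -6/5 is a root, so (5·w+6) divides it; the quotient is w**2-2·w-143.
The remaining quadratic factors as (w+11)(w-13).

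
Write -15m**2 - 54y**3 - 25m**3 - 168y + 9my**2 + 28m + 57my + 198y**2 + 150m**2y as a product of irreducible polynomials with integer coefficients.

Group: 5m(-5m**2 + 33my - 7m - 18y**2 + 42y) + (3y - 4)(-5m**2 + 33my - 7m - 18y**2 + 42y); both groups contain (-5m**2 + 33my - 7m - 18y**2 + 42y), so (5m + 3y - 4) is a factor with cofactor -5m**2 + 33my - 7m - 18y**2 + 42y.
The cofactor groups again: -5m**2 + 33my - 7m - 18y**2 + 42y = -m(5m - 3y + 7) + 6y(5m - 3y + 7); both groups contain (5m - 3y + 7), giving -(m - 6y)(5m - 3y + 7).

-(5m + 3y - 4)(5m - 3y + 7)(m - 6y)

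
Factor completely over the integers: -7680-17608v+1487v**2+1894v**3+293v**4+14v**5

(2v-5)(7v+3)(v+8)(v**2+15v+64)

Among the possible rational roots, v = 5/2 is a root, giving the factor (2v-5) and quotient 7v**4+164v**3+1357v**2+4136v+1536.
Continuing, v = -8 is a root, so (v+8) is a factor; dividing leaves 7v**3+108v**2+493v+192.
Next, v = -3/7 is a root, so (7v+3) is a factor; dividing leaves v**2+15v+64.
The quadratic v**2+15v+64 has discriminant -31 < 0 and is irreducible over ℤ.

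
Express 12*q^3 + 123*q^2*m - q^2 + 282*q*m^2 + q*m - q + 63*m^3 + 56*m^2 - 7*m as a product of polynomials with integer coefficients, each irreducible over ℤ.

(q + 7*m)*(3*q + 9*m - 1)*(4*q + m + 1)

Group: 4*q*(3*q^2 + 30*q*m - q + 63*m^2 - 7*m) + (m + 1)*(3*q^2 + 30*q*m - q + 63*m^2 - 7*m); both groups contain (3*q^2 + 30*q*m - q + 63*m^2 - 7*m), so (4*q + m + 1) is a factor with cofactor 3*q^2 + 30*q*m - q + 63*m^2 - 7*m.
The cofactor groups again: 3*q^2 + 30*q*m - q + 63*m^2 - 7*m = 3*q*(q + 7*m) + (9*m - 1)*(q + 7*m); both groups contain (q + 7*m), giving (3*q + 9*m - 1)*(q + 7*m).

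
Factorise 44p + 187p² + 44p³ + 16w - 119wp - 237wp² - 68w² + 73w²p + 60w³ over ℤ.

(3w - 4p - 1)(5w - p - 4)(4w + 11p)

Group: 3w(20w² + 51wp - 16w - 11p² - 44p) + (-4p - 1)(20w² + 51wp - 16w - 11p² - 44p); both groups contain (20w² + 51wp - 16w - 11p² - 44p), so (3w - 4p - 1) is a factor with cofactor 20w² + 51wp - 16w - 11p² - 44p.
The cofactor groups again: 20w² + 51wp - 16w - 11p² - 44p = 4w(5w - p - 4) + 11p(5w - p - 4); both groups contain (5w - p - 4), giving (4w + 11p)(5w - p - 4).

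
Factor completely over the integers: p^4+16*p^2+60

Substitute u = p^2 to get a quadratic in u, then factor.
p^2+10 is irreducible over ℤ (always positive, so no real roots).
p^2+6 is irreducible over ℤ (always positive, so no real roots).

(p^2+10)*(p^2+6)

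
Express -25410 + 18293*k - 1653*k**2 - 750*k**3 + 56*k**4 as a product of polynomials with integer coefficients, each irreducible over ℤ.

(2*k + 11)*(4*k - 11)*(7*k - 15)*(k - 14)

Trying the rational-root candidates, k = 15/7 is a root, so (7*k - 15) is a factor; dividing leaves 8*k**3 - 90*k**2 - 429*k + 1694.
Continuing, k = -11/2 is a root, so (2*k + 11) divides it; the quotient is 4*k**2 - 67*k + 154.
The remaining quadratic factors as (k - 14)(4*k - 11).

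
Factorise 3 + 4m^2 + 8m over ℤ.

Need a pair with product 4·3 = 12 and sum 8: that's 2 and 6.
Split the middle term: 4m^2 + 2m + 6m + 3 = 2m(2m + 1) + 3(2m + 1).

(2m + 1)(2m + 3)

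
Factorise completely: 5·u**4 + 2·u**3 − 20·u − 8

(5·u + 2)·(u**3 − 4)

Group as (5·u**4 − 20·u) + (2·u**3 − 8) = 5·u·(u**3 − 4) + 2·(u**3 − 4).
Both groups share the factor (u**3 − 4).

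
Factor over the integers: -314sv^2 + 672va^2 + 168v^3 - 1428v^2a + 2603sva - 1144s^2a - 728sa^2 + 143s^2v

Group: 11s(13sv - 104sa - 12v^2 + 96va) + (-14v + 7a)(13sv - 104sa - 12v^2 + 96va); both groups contain (13sv - 104sa - 12v^2 + 96va), so (11s - 14v + 7a) is a factor with cofactor 13sv - 104sa - 12v^2 + 96va.
The cofactor groups again: 13sv - 104sa - 12v^2 + 96va = v(13s - 12v) - 8a(13s - 12v); both groups contain (13s - 12v), giving (v - 8a)(13s - 12v).

(v - 8a)(13s - 12v)(11s - 14v + 7a)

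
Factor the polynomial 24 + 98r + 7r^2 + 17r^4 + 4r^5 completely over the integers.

Trying the rational-root candidates, r = −1/4 is a root, so (4r + 1) divides it; the quotient is r^4 + 4r^3 − r^2 + 2r + 24.
Next, r = −2 is a root, giving the factor (r + 2) and quotient r^3 + 2r^2 − 5r + 12.
Continuing, r = −4 is a root, giving the factor (r + 4) and quotient r^2 − 2r + 3.
The quadratic r^2 − 2r + 3 has discriminant −8 < 0 and is irreducible over ℤ.

(4r + 1)(r + 2)(r + 4)(r^2 − 2r + 3)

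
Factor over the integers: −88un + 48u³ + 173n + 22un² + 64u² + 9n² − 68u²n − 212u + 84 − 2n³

(2u − 2n − 1)(4u − n + 12)(6u − n − 7)

Group: 6u(8u² − 10un + 20u + 2n² − 23n − 12) + (−n − 7)(8u² − 10un + 20u + 2n² − 23n − 12); both groups contain (8u² − 10un + 20u + 2n² − 23n − 12), so (6u − n − 7) is a factor with cofactor 8u² − 10un + 20u + 2n² − 23n − 12.
The cofactor groups again: 8u² − 10un + 20u + 2n² − 23n − 12 = 4u(2u − 2n − 1) + (−n + 12)(2u − 2n − 1); both groups contain (2u − 2n − 1), giving (4u − n + 12)(2u − 2n − 1).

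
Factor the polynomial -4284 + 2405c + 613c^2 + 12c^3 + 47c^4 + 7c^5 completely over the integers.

(7c - 9)(c + 4)(c + 7)(c^2 - 3c + 17)

Trying the rational-root candidates, c = 9/7 is a root, giving the factor (7c - 9) and quotient c^4 + 8c^3 + 12c^2 + 103c + 476.
Continuing, c = -4 is a root, so (c + 4) is a factor; dividing leaves c^3 + 4c^2 - 4c + 119.
Then c = -7 is a root, giving the factor (c + 7) and quotient c^2 - 3c + 17.
The quadratic c^2 - 3c + 17 has discriminant -59 < 0 and is irreducible over ℤ.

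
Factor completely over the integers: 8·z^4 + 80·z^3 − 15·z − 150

Group as (8·z^4 − 15·z) + (80·z^3 − 150) = z·(8·z^3 − 15) + 10·(8·z^3 − 15).
Both groups share the factor (8·z^3 − 15).

(z + 10)·(8·z^3 − 15)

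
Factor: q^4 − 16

(q + 2)·(q − 2)·(q^2 + 4)

Substitute u = q^2 to get a quadratic in u, then factor.
q^2 + 4 is irreducible over ℤ (sum of squares).
q^2 − 4 is a difference of squares.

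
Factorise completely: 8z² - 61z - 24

(8z + 3)(z - 8)

Need a pair with product 8·(-24) = -192 and sum -61: that's 3 and -64.
Split the middle term: 8z² + 3z - 64z - 24 = z(8z + 3) - 8(8z + 3).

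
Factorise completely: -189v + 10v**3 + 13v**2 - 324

(2v - 9)(5v + 9)(v + 4)

By the rational root theorem, v = 9/2 is a root, giving the factor (2v - 9) and quotient 5v**2 + 29v + 36.
The remaining quadratic factors as (5v + 9)(v + 4).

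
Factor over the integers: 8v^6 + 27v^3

Pull out the common factor v^3, leaving 8v^3 + 27.
Recognize a sum of cubes with the parts 2v and 3.

v^3(2v + 3)(4v^2 - 6v + 9)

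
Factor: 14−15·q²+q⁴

Substitute u = q² to get a quadratic in u, then factor.
q²−14 is irreducible over ℤ (14 is not a perfect square).
q²−1 is a difference of squares.

(q+1)·(q−1)·(q²−14)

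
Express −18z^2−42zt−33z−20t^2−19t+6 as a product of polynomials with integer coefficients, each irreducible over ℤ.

−(6z+4t−1)(3z+5t+6)

Group: −3z(6z+4t−1) + (−5t−6)(6z+4t−1); both groups contain (6z+4t−1).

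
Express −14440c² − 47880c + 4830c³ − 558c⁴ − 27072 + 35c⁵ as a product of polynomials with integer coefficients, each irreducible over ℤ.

(5c + 6)(7c + 6)(c − 8)(c² − 10c + 94)

By the rational root theorem, c = −6/5 is a root, so (5c + 6) is a factor; dividing leaves 7c⁴ − 120c³ + 1110c² − 4220c − 4512.
Next, c = 8 is a root, giving the factor (c − 8) and quotient 7c³ − 64c² + 598c + 564.
Next, c = −6/7 is a root, giving the factor (7c + 6) and quotient c² − 10c + 94.
The quadratic c² − 10c + 94 has discriminant −276 < 0 and is irreducible over ℤ.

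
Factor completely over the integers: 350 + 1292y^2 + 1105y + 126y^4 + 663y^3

(3y + 5)(6y + 7)(7y + 10)(y + 1)

Trying the rational-root candidates, y = -5/3 is a root, so (3y + 5) is a factor; dividing leaves 42y^3 + 151y^2 + 179y + 70.
Next, y = -7/6 is a root, so (6y + 7) is a factor; dividing leaves 7y^2 + 17y + 10.
The remaining quadratic factors as (y + 1)(7y + 10).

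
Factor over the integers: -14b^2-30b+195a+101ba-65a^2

-(2b-13a)(7b-5a+15)

Group: -7b(2b-13a) + (5a-15)(2b-13a); both groups contain (2b-13a).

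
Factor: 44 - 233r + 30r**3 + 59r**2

(5r - 1)(6r - 11)(r + 4)

Trying the rational-root candidates, r = -4 is a root, so (r + 4) divides it; the quotient is 30r**2 - 61r + 11.
The remaining quadratic factors as (6r - 11)(5r - 1).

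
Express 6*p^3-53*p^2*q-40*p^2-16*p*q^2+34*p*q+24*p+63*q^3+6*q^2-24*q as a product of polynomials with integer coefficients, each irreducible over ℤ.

(6*p+7*q-4)*(p-9*q-6)*(p-q)

Group: p*(6*p^2-47*p*q-40*p-63*q^2-6*q+24) - q*(6*p^2-47*p*q-40*p-63*q^2-6*q+24); both groups contain (6*p^2-47*p*q-40*p-63*q^2-6*q+24), so (p-q) is a factor with cofactor 6*p^2-47*p*q-40*p-63*q^2-6*q+24.
The cofactor groups again: 6*p^2-47*p*q-40*p-63*q^2-6*q+24 = p*(6*p+7*q-4) + (-9*q-6)*(6*p+7*q-4); both groups contain (6*p+7*q-4), giving (p-9*q-6)*(6*p+7*q-4).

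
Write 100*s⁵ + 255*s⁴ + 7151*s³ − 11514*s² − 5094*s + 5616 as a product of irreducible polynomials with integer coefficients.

(4*s + 3)*(5*s − 3)*(5*s − 8)*(s² + 4*s + 78)

Trying the rational-root candidates, s = −3/4 is a root, so (4*s + 3) divides it; the quotient is 25*s⁴ + 45*s³ + 1754*s² − 4194*s + 1872.
Next, s = 8/5 is a root, so (5*s − 8) is a factor; dividing leaves 5*s³ + 17*s² + 378*s − 234.
Next, s = 3/5 is a root, so (5*s − 3) is a factor; dividing leaves s² + 4*s + 78.
The quadratic s² + 4*s + 78 has discriminant −296 < 0 and is irreducible over ℤ.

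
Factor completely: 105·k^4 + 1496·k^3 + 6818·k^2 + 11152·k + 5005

(3·k + 13)·(5·k + 11)·(7·k + 5)·(k + 7)

Among the possible rational roots, k = -11/5 is a root, giving the factor (5·k + 11) and quotient 21·k^3 + 253·k^2 + 807·k + 455.
Then k = -13/3 is a root, so (3·k + 13) divides it; the quotient is 7·k^2 + 54·k + 35.
The remaining quadratic factors as (7·k + 5)(k + 7).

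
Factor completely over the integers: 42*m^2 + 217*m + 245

Pull out the common factor 7, then factor the remaining trinomial.

7*(2*m + 7)*(3*m + 5)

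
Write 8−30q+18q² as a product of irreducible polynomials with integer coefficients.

Pull out the common factor 2, then factor the remaining trinomial.

2(3q−1)(3q−4)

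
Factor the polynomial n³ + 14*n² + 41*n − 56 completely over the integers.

(n + 7)*(n + 8)*(n − 1)

Among the possible rational roots, n = 1 is a root, so (n − 1) is a factor; dividing leaves n² + 15*n + 56.
The remaining quadratic factors as (n + 7)(n + 8).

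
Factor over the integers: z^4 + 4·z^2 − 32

(z + 2)·(z − 2)·(z^2 + 8)

Substitute u = z^2 to get a quadratic in u, then factor.
z^2 − 4 is a difference of squares.
z^2 + 8 is irreducible over ℤ (always positive, so no real roots).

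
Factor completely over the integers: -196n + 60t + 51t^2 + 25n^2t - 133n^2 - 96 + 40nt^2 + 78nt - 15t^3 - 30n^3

-(2n - 3t + 3)(3n - t + 4)(5n + 5t + 8)

Group: 5n(-6n^2 + 11nt - 17n - 3t^2 + 15t - 12) + (5t + 8)(-6n^2 + 11nt - 17n - 3t^2 + 15t - 12); both groups contain (-6n^2 + 11nt - 17n - 3t^2 + 15t - 12), so (5n + 5t + 8) is a factor with cofactor -6n^2 + 11nt - 17n - 3t^2 + 15t - 12.
The cofactor groups again: -6n^2 + 11nt - 17n - 3t^2 + 15t - 12 = -2n(3n - t + 4) + (3t - 3)(3n - t + 4); both groups contain (3n - t + 4), giving -(2n - 3t + 3)(3n - t + 4).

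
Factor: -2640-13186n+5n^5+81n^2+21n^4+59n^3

Testing divisors of the constant over divisors of the leading coefficient, n = 6 is a root, so (n-6) is a factor; dividing leaves 5n^4+51n^3+365n^2+2271n+440.
Continuing, n = -1/5 is a root, giving the factor (5n+1) and quotient n^3+10n^2+71n+440.
Next, n = -8 is a root, so (n+8) divides it; the quotient is n^2+2n+55.
The quadratic n^2+2n+55 has discriminant -216 < 0 and is irreducible over ℤ.

(5n+1)(n+8)(n-6)(n^2+2n+55)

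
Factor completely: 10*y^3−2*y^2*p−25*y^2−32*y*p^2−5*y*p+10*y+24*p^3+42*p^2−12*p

(5*y−6*p)*(y−p−2)*(2*y+4*p−1)

Group: 5*y*(2*y^2+2*y*p−5*y−4*p^2−7*p+2) − 6*p*(2*y^2+2*y*p−5*y−4*p^2−7*p+2); both groups contain (2*y^2+2*y*p−5*y−4*p^2−7*p+2), so (5*y−6*p) is a factor with cofactor 2*y^2+2*y*p−5*y−4*p^2−7*p+2.
The cofactor groups again: 2*y^2+2*y*p−5*y−4*p^2−7*p+2 = y*(2*y+4*p−1) + (−p−2)*(2*y+4*p−1); both groups contain (2*y+4*p−1), giving (y−p−2)*(2*y+4*p−1).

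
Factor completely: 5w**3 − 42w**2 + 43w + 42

Trying the rational-root candidates, w = 7 is a root, giving the factor (w − 7) and quotient 5w**2 − 7w − 6.
The remaining quadratic factors as (w − 2)(5w + 3).

(5w + 3)(w − 2)(w − 7)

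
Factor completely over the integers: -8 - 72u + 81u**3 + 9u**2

Group as (81u**3 - 72u) + (9u**2 - 8) = 9u(9u**2 - 8) + (9u**2 - 8).
Both groups share the factor (9u**2 - 8).

(9u + 1)(9u**2 - 8)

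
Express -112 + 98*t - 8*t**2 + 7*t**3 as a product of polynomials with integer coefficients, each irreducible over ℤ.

(7*t - 8)*(t**2 + 14)

Group as (7*t**3 + 98*t) + (-8*t**2 - 112) = 7*t*(t**2 + 14) - 8*(t**2 + 14).
Both groups share the factor (t**2 + 14).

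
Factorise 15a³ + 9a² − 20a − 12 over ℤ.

(5a + 3)(3a² − 4)

Group as (15a³ − 20a) + (9a² − 12) = 5a(3a² − 4) + 3(3a² − 4).
Both groups share the factor (3a² − 4).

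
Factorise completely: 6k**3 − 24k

Pull out the common factor 6k; k**2 − 4 is a difference of squares.

6k(k + 2)(k − 2)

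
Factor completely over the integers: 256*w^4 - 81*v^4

(4*w - 3*v)*(4*w + 3*v)*(16*w^2 + 9*v^2)

Write as (16*w^2)² − (9*v^2)², then factor 16*w^2 - 9*v^2 once more.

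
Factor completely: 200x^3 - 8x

Every term has a factor of 8x. Then 25x^2 - 1 = (5x)² − (1)².

8x(5x + 1)(5x - 1)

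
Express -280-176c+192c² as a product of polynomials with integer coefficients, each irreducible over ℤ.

8(4c-7)(6c+5)

Pull out the common factor 8, then factor the remaining trinomial.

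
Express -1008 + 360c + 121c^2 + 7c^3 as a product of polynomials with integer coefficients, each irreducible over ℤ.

By the rational root theorem, c = 12/7 is a root, giving the factor (7c - 12) and quotient c^2 + 19c + 84.
The remaining quadratic factors as (c + 7)(c + 12).

(7c - 12)(c + 12)(c + 7)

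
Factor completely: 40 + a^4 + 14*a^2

(a^2 + 10)*(a^2 + 4)

Substitute u = a^2 to get a quadratic in u, then factor.
a^2 + 4 is irreducible over ℤ (sum of squares).
a^2 + 10 is irreducible over ℤ (always positive, so no real roots).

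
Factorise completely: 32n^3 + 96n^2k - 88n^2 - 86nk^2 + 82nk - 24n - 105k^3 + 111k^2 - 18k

(4n - 5k + 1)(4n + 3k)(2n + 7k - 6)

Group: 4n(8n^2 + 18nk - 22n - 35k^2 + 37k - 6) + 3k(8n^2 + 18nk - 22n - 35k^2 + 37k - 6); both groups contain (8n^2 + 18nk - 22n - 35k^2 + 37k - 6), so (4n + 3k) is a factor with cofactor 8n^2 + 18nk - 22n - 35k^2 + 37k - 6.
The cofactor groups again: 8n^2 + 18nk - 22n - 35k^2 + 37k - 6 = 4n(2n + 7k - 6) + (-5k + 1)(2n + 7k - 6); both groups contain (2n + 7k - 6), giving (4n - 5k + 1)(2n + 7k - 6).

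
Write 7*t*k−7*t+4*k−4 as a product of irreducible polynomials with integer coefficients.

(7*t+4)*(k−1)

Group as (7*t*k−7*t) + (4*k−4) = 7*t*(k−1) + 4*(k−1).
Both groups share the factor (k−1).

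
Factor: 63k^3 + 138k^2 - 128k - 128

(3k + 2)(3k + 8)(7k - 8)

Testing divisors of the constant over divisors of the leading coefficient, k = -8/3 is a root, so (3k + 8) is a factor; dividing leaves 21k^2 - 10k - 16.
The remaining quadratic factors as (7k - 8)(3k + 2).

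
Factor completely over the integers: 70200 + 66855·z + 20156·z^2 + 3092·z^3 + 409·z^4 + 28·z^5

(4·z + 15)·(7·z + 13)·(z + 8)·(z^2 + z + 45)

By the rational root theorem, z = -15/4 is a root, so (4·z + 15) is a factor; dividing leaves 7·z^4 + 76·z^3 + 488·z^2 + 3209·z + 4680.
Then z = -8 is a root, giving the factor (z + 8) and quotient 7·z^3 + 20·z^2 + 328·z + 585.
Then z = -13/7 is a root, so (7·z + 13) is a factor; dividing leaves z^2 + z + 45.
The quadratic z^2 + z + 45 has discriminant -179 < 0 and is irreducible over ℤ.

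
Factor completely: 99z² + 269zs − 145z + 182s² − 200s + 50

Group: 9z(11z + 14s − 10) + (13s − 5)(11z + 14s − 10); both groups contain (11z + 14s − 10).

(9z + 13s − 5)(11z + 14s − 10)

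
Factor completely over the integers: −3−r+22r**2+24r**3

Testing divisors of the constant over divisors of the leading coefficient, r = −1/2 is a root, so (2r+1) divides it; the quotient is 12r**2+5r−3.
The remaining quadratic factors as (3r−1)(4r+3).

(2r+1)(3r−1)(4r+3)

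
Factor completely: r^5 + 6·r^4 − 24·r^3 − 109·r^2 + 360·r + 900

By the rational root theorem, r = −2 is a root, so (r + 2) is a factor; dividing leaves r^4 + 4·r^3 − 32·r^2 − 45·r + 450.
Next, r = −5 is a root, so (r + 5) divides it; the quotient is r^3 − r^2 − 27·r + 90.
Continuing, r = −6 is a root, so (r + 6) is a factor; dividing leaves r^2 − 7·r + 15.
The quadratic r^2 − 7·r + 15 has discriminant −11 < 0 and is irreducible over ℤ.

(r + 2)·(r + 5)·(r + 6)·(r^2 − 7·r + 15)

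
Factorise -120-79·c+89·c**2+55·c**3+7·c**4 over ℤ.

(7·c-8)·(c+1)·(c+3)·(c+5)

By the rational root theorem, c = -5 is a root, so (c+5) divides it; the quotient is 7·c**3+20·c**2-11·c-24.
Next, c = -1 is a root, giving the factor (c+1) and quotient 7·c**2+13·c-24.
The remaining quadratic factors as (7·c-8)(c+3).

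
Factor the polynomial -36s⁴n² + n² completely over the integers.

Pull out the common factor n², leaving -36s⁴ + 1.
Recognize a difference of squares with the parts 1 and 6s².

-n²(6s² + 1)(6s² - 1)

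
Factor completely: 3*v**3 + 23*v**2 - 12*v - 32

Trying the rational-root candidates, v = -1 is a root, giving the factor (v + 1) and quotient 3*v**2 + 20*v - 32.
The remaining quadratic factors as (v + 8)(3*v - 4).

(3*v - 4)*(v + 1)*(v + 8)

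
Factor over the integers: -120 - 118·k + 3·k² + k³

Trying the rational-root candidates, k = -12 is a root, so (k + 12) divides it; the quotient is k² - 9·k - 10.
The remaining quadratic factors as (k - 10)(k + 1).

(k + 1)·(k + 12)·(k - 10)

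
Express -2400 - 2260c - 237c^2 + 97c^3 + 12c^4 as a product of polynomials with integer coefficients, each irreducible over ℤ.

(3c + 4)(4c + 15)(c + 8)(c - 5)

By the rational root theorem, c = 5 is a root, so (c - 5) is a factor; dividing leaves 12c^3 + 157c^2 + 548c + 480.
Then c = -4/3 is a root, so (3c + 4) divides it; the quotient is 4c^2 + 47c + 120.
The remaining quadratic factors as (4c + 15)(c + 8).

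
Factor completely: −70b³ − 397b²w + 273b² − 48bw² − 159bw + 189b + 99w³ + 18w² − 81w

−(2b + 11w − 9)(5b + 3w + 3)(7b − 3w)

Group: 2b(−35b² − 6bw − 21b + 9w² + 9w) + (11w − 9)(−35b² − 6bw − 21b + 9w² + 9w); both groups contain (−35b² − 6bw − 21b + 9w² + 9w), so (2b + 11w − 9) is a factor with cofactor −35b² − 6bw − 21b + 9w² + 9w.
The cofactor groups again: −35b² − 6bw − 21b + 9w² + 9w = −5b(7b − 3w) + (−3w − 3)(7b − 3w); both groups contain (7b − 3w), giving −(5b + 3w + 3)(7b − 3w).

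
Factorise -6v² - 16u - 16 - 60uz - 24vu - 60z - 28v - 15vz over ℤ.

-(v + 4u + 4)(6v + 15z + 4)

Group: -v(6v + 15z + 4) + (-4u - 4)(6v + 15z + 4); both groups contain (6v + 15z + 4).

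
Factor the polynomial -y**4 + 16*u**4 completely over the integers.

Difference of squares twice: with A = 2*u and B = y, A⁴ − B⁴ = (A² − B²)(A² + B²), and A² − B² factors again.

(2*u + y)*(2*u - y)*(4*u**2 + y**2)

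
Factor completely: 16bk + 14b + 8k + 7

(2b + 1)(8k + 7)

Group as (16bk + 14b) + (8k + 7) = 2b(8k + 7) + (8k + 7).
Both groups share the factor (8k + 7).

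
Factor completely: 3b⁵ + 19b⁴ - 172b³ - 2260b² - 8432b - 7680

Among the possible rational roots, b = -4/3 is a root, giving the factor (3b + 4) and quotient b⁴ + 5b³ - 64b² - 668b - 1920.
Next, b = -6 is a root, so (b + 6) divides it; the quotient is b³ - b² - 58b - 320.
Next, b = 10 is a root, giving the factor (b - 10) and quotient b² + 9b + 32.
The quadratic b² + 9b + 32 has discriminant -47 < 0 and is irreducible over ℤ.

(3b + 4)(b + 6)(b - 10)(b² + 9b + 32)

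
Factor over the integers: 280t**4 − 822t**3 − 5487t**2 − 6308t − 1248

(2t − 13)(4t + 1)(5t + 8)(7t + 12)

By the rational root theorem, t = −1/4 is a root, so (4t + 1) divides it; the quotient is 70t**3 − 223t**2 − 1316t − 1248.
Next, t = 13/2 is a root, so (2t − 13) is a factor; dividing leaves 35t**2 + 116t + 96.
The remaining quadratic factors as (5t + 8)(7t + 12).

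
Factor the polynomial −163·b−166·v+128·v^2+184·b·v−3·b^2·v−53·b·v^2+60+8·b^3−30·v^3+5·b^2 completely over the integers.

(8·b+5·v−3)·(b+2·v−4)·(b−3·v+5)

Group: b·(8·b^2−19·b·v+37·b−15·v^2+34·v−15) + (2·v−4)·(8·b^2−19·b·v+37·b−15·v^2+34·v−15); both groups contain (8·b^2−19·b·v+37·b−15·v^2+34·v−15), so (b+2·v−4) is a factor with cofactor 8·b^2−19·b·v+37·b−15·v^2+34·v−15.
The cofactor groups again: 8·b^2−19·b·v+37·b−15·v^2+34·v−15 = b·(8·b+5·v−3) + (−3·v+5)·(8·b+5·v−3); both groups contain (8·b+5·v−3), giving (b−3·v+5)·(8·b+5·v−3).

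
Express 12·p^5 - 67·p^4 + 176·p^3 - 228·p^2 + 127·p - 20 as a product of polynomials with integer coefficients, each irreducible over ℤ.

Trying the rational-root candidates, p = 4/3 is a root, so (3·p - 4) divides it; the quotient is 4·p^4 - 17·p^3 + 36·p^2 - 28·p + 5.
Then p = 1 is a root, so (p - 1) divides it; the quotient is 4·p^3 - 13·p^2 + 23·p - 5.
Next, p = 1/4 is a root, giving the factor (4·p - 1) and quotient p^2 - 3·p + 5.
The quadratic p^2 - 3·p + 5 has discriminant -11 < 0 and is irreducible over ℤ.

(3·p - 4)·(4·p - 1)·(p - 1)·(p^2 - 3·p + 5)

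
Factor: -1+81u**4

Write as (9u**2)² − (1)², then factor 9u**2-1 once more.

(3u+1)(3u-1)(9u**2+1)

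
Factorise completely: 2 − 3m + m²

Two integers with product 2 and sum −3 are −1 and −2.

(m − 1)(m − 2)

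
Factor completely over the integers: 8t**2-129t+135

(8t-9)(t-15)

Need a pair with product 8·135 = 1080 and sum -129: that's -9 and -120.
Split the middle term: 8t**2-9t - 120t+135 = t(8t-9) - 15(8t-9).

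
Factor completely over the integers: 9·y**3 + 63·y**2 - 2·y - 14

Group as (9·y**3 - 2·y) + (63·y**2 - 14) = y·(9·y**2 - 2) + 7·(9·y**2 - 2).
Both groups share the factor (9·y**2 - 2).

(y + 7)·(9·y**2 - 2)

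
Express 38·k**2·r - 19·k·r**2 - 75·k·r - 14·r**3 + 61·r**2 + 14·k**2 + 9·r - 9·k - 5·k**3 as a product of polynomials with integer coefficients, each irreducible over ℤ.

-(5·k + 2·r - 9)·(k - 7·r - 1)·(k - r)

Group: k·(-5·k**2 + 33·k·r + 14·k + 14·r**2 - 61·r - 9) - r·(-5·k**2 + 33·k·r + 14·k + 14·r**2 - 61·r - 9); both groups contain (-5·k**2 + 33·k·r + 14·k + 14·r**2 - 61·r - 9), so (k - r) is a factor with cofactor -5·k**2 + 33·k·r + 14·k + 14·r**2 - 61·r - 9.
The cofactor groups again: -5·k**2 + 33·k·r + 14·k + 14·r**2 - 61·r - 9 = -5·k·(k - 7·r - 1) + (-2·r + 9)·(k - 7·r - 1); both groups contain (k - 7·r - 1), giving -(5·k + 2·r - 9)·(k - 7·r - 1).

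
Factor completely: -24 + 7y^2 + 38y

(7y - 4)(y + 6)

Need a pair with product 7·(-24) = -168 and sum 38: that's 42 and -4.
Split the middle term: 7y^2 + 42y - 4y - 24 = 7y(y + 6) - 4(y + 6).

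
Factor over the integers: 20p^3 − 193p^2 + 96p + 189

(4p + 3)(5p − 7)(p − 9)

Testing divisors of the constant over divisors of the leading coefficient, p = 9 is a root, so (p − 9) is a factor; dividing leaves 20p^2 − 13p − 21.
The remaining quadratic factors as (4p + 3)(5p − 7).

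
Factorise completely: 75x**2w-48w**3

3w(5x-4w)(5x+4w)

Factor out 3w, leaving 25x**2-16w**2, which is a difference of two squares.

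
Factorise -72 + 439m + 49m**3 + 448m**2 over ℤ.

(7m + 9)(7m - 1)(m + 8)

Testing divisors of the constant over divisors of the leading coefficient, m = -8 is a root, so (m + 8) is a factor; dividing leaves 49m**2 + 56m - 9.
The remaining quadratic factors as (7m - 1)(7m + 9).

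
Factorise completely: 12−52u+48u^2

Pull out the common factor 4, then factor the remaining trinomial.

4(3u−1)(4u−3)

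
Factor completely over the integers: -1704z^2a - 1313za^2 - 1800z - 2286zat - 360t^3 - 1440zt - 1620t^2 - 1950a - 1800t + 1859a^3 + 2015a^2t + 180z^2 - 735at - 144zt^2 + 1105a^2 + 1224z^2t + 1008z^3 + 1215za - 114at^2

(12z - 11a - 6t - 15)(7z - 13a + 5t + 10)(12z + 13a + 12t)

Group: 12z(84z^2 - 65za + 144zt + 120z - 169a^2 - 91at + 130a + 60t^2 + 120t) + (-11a - 6t - 15)(84z^2 - 65za + 144zt + 120z - 169a^2 - 91at + 130a + 60t^2 + 120t); both groups contain (84z^2 - 65za + 144zt + 120z - 169a^2 - 91at + 130a + 60t^2 + 120t), so (12z - 11a - 6t - 15) is a factor with cofactor 84z^2 - 65za + 144zt + 120z - 169a^2 - 91at + 130a + 60t^2 + 120t.
The cofactor groups again: 84z^2 - 65za + 144zt + 120z - 169a^2 - 91at + 130a + 60t^2 + 120t = 12z(7z - 13a + 5t + 10) + (13a + 12t)(7z - 13a + 5t + 10); both groups contain (7z - 13a + 5t + 10), giving (12z + 13a + 12t)(7z - 13a + 5t + 10).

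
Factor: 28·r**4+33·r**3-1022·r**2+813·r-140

(4·r-1)·(7·r-4)·(r+7)·(r-5)

Testing divisors of the constant over divisors of the leading coefficient, r = 5 is a root, giving the factor (r-5) and quotient 28·r**3+173·r**2-157·r+28.
Next, r = 4/7 is a root, so (7·r-4) divides it; the quotient is 4·r**2+27·r-7.
The remaining quadratic factors as (r+7)(4·r-1).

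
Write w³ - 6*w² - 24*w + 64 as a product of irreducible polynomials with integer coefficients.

Testing divisors of the constant over divisors of the leading coefficient, w = -4 is a root, so (w + 4) divides it; the quotient is w² - 10*w + 16.
The remaining quadratic factors as (w - 2)(w - 8).

(w + 4)*(w - 2)*(w - 8)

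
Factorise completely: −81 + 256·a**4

(4·a + 3)·(4·a − 3)·(16·a**2 + 9)

Write as (16·a**2)² − (9)², then factor 16·a**2 − 9 once more.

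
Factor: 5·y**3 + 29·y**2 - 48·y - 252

Trying the rational-root candidates, y = 3 is a root, so (y - 3) is a factor; dividing leaves 5·y**2 + 44·y + 84.
The remaining quadratic factors as (y + 6)(5·y + 14).

(5·y + 14)·(y + 6)·(y - 3)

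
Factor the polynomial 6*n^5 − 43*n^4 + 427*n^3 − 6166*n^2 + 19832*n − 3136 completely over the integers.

Among the possible rational roots, n = 4 is a root, so (n − 4) is a factor; dividing leaves 6*n^4 − 19*n^3 + 351*n^2 − 4762*n + 784.
Then n = 8 is a root, so (n − 8) is a factor; dividing leaves 6*n^3 + 29*n^2 + 583*n − 98.
Continuing, n = 1/6 is a root, so (6*n − 1) is a factor; dividing leaves n^2 + 5*n + 98.
The quadratic n^2 + 5*n + 98 has discriminant −367 < 0 and is irreducible over ℤ.

(6*n − 1)*(n − 4)*(n − 8)*(n^2 + 5*n + 98)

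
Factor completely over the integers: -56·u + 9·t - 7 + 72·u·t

Group as (72·u·t - 56·u) + (9·t - 7) = 8·u·(9·t - 7) + (9·t - 7).
Both groups share the factor (9·t - 7).

(8·u + 1)·(9·t - 7)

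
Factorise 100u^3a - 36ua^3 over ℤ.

4au(5u - 3a)(5u + 3a)

Pull out the common factor 4ua; 25u^2 - 9a^2 is a difference of squares.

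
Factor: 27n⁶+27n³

Pull out the common factor 27n³, leaving n³+1.
Recognize a sum of cubes with the parts n and 1.

27n³(n+1)(n²−n+1)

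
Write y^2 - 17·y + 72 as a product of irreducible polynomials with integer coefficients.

Two integers with product 72 and sum -17 are -9 and -8.

(y - 8)·(y - 9)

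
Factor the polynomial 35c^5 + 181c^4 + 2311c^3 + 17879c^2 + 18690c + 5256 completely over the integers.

Trying the rational-root candidates, c = -6 is a root, giving the factor (c + 6) and quotient 35c^4 - 29c^3 + 2485c^2 + 2969c + 876.
Next, c = -4/7 is a root, giving the factor (7c + 4) and quotient 5c^3 - 7c^2 + 359c + 219.
Continuing, c = -3/5 is a root, giving the factor (5c + 3) and quotient c^2 - 2c + 73.
The quadratic c^2 - 2c + 73 has discriminant -288 < 0 and is irreducible over ℤ.

(5c + 3)(7c + 4)(c + 6)(c^2 - 2c + 73)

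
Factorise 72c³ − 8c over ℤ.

Pull out the common factor 8c; 9c² − 1 is a difference of squares.

8c(3c + 1)(3c − 1)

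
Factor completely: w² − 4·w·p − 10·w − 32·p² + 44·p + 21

(w − 8·p − 3)·(w + 4·p − 7)

Group: w·(w + 4·p − 7) + (−8·p − 3)·(w + 4·p − 7); both groups contain (w + 4·p − 7).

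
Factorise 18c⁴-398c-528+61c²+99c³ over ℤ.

Among the possible rational roots, c = -8/3 is a root, giving the factor (3c+8) and quotient 6c³+17c²-25c-66.
Then c = -11/6 is a root, giving the factor (6c+11) and quotient c²+c-6.
The remaining quadratic factors as (c+3)(c-2).

(3c+8)(6c+11)(c+3)(c-2)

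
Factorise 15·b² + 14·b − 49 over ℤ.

(3·b + 7)·(5·b − 7)

Need a pair with product 15·(−49) = −735 and sum 14: that's −21 and 35.
Split the middle term: 15·b² − 21·b + 35·b − 49 = 3·b·(5·b − 7) + 7·(5·b − 7).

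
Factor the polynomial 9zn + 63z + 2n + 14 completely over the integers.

(9z + 2)(n + 7)

Group as (9zn + 63z) + (2n + 14) = 9z(n + 7) + 2(n + 7).
Both groups share the factor (n + 7).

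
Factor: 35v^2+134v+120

(5v+12)(7v+10)

Need a pair with product 35·120 = 4200 and sum 134: that's 84 and 50.
Split the middle term: 35v^2+84v + 50v+120 = 7v(5v+12) + 10(5v+12).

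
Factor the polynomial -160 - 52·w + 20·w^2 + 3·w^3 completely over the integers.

(3·w - 10)·(w + 2)·(w + 8)

Testing divisors of the constant over divisors of the leading coefficient, w = 10/3 is a root, giving the factor (3·w - 10) and quotient w^2 + 10·w + 16.
The remaining quadratic factors as (w + 2)(w + 8).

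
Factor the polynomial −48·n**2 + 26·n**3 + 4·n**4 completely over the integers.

Pull out the common factor 2·n**2, then factor the remaining trinomial.

2·n**2·(2·n − 3)·(n + 8)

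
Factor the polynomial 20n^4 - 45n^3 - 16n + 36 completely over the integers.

(4n - 9)(5n^3 - 4)

Group as (20n^4 - 16n) + (-45n^3 + 36) = 4n(5n^3 - 4) - 9(5n^3 - 4).
Both groups share the factor (5n^3 - 4).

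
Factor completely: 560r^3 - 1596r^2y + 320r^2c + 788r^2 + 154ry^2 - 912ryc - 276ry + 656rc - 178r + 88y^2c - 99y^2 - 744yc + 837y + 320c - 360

Group: 4r(140r^2 - 14ry + 80rc + 22r - 8yc + 9y + 64c - 72) + (-11y + 5)(140r^2 - 14ry + 80rc + 22r - 8yc + 9y + 64c - 72); both groups contain (140r^2 - 14ry + 80rc + 22r - 8yc + 9y + 64c - 72), so (4r - 11y + 5) is a factor with cofactor 140r^2 - 14ry + 80rc + 22r - 8yc + 9y + 64c - 72.
The cofactor groups again: 140r^2 - 14ry + 80rc + 22r - 8yc + 9y + 64c - 72 = 10r(14r + 8c - 9) + (-y + 8)(14r + 8c - 9); both groups contain (14r + 8c - 9), giving (10r - y + 8)(14r + 8c - 9).

(10r - y + 8)(4r - 11y + 5)(14r + 8c - 9)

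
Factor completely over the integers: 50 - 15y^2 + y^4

(y^2 - 10)(y^2 - 5)

Substitute u = y^2 to get a quadratic in u, then factor.
y^2 - 10 is irreducible over ℤ (10 is not a perfect square).
y^2 - 5 is irreducible over ℤ (5 is not a perfect square).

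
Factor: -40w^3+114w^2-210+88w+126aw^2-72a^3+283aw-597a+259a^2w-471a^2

-(8a+5w+7)(9a-2w+6)(a-4w+5)

Group: 9a(-8a^2+27aw-47a+20w^2+3w-35) + (-2w+6)(-8a^2+27aw-47a+20w^2+3w-35); both groups contain (-8a^2+27aw-47a+20w^2+3w-35), so (9a-2w+6) is a factor with cofactor -8a^2+27aw-47a+20w^2+3w-35.
The cofactor groups again: -8a^2+27aw-47a+20w^2+3w-35 = -8a(a-4w+5) + (-5w-7)(a-4w+5); both groups contain (a-4w+5), giving -(8a+5w+7)(a-4w+5).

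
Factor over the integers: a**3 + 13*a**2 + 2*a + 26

(a + 13)*(a**2 + 2)

Group as (a**3 + 2*a) + (13*a**2 + 26) = a*(a**2 + 2) + 13*(a**2 + 2).
Both groups share the factor (a**2 + 2).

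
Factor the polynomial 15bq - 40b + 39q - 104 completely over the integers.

(3q - 8)(5b + 13)

Group as (15bq - 40b) + (39q - 104) = 5b(3q - 8) + 13(3q - 8).
Both groups share the factor (3q - 8).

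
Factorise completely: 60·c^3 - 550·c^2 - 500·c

10·c·(6·c + 5)·(c - 10)

Pull out the common factor 10·c, then factor the remaining trinomial.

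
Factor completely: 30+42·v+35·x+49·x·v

(7·v+5)·(7·x+6)

Group as (49·x·v+35·x) + (42·v+30) = 7·x·(7·v+5) + 6·(7·v+5).
Both groups share the factor (7·v+5).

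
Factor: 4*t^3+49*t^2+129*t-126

Trying the rational-root candidates, t = 3/4 is a root, so (4*t-3) divides it; the quotient is t^2+13*t+42.
The remaining quadratic factors as (t+7)(t+6).

(4*t-3)*(t+6)*(t+7)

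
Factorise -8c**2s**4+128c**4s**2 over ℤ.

Pull out the common factor 8c**2s**2; 16c**2-s**2 is a difference of squares.

8c**2s**2(4c+s)(4c-s)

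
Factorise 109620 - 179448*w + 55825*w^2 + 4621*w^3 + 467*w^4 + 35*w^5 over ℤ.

By the rational root theorem, w = 6/7 is a root, giving the factor (7*w - 6) and quotient 5*w^4 + 71*w^3 + 721*w^2 + 8593*w - 18270.
Then w = 9/5 is a root, giving the factor (5*w - 9) and quotient w^3 + 16*w^2 + 173*w + 2030.
Continuing, w = -14 is a root, so (w + 14) is a factor; dividing leaves w^2 + 2*w + 145.
The quadratic w^2 + 2*w + 145 has discriminant -576 < 0 and is irreducible over ℤ.

(5*w - 9)*(7*w - 6)*(w + 14)*(w^2 + 2*w + 145)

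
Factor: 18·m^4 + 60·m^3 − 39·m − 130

Group as (18·m^4 − 39·m) + (60·m^3 − 130) = 3·m·(6·m^3 − 13) + 10·(6·m^3 − 13).
Both groups share the factor (6·m^3 − 13).

(3·m + 10)·(6·m^3 − 13)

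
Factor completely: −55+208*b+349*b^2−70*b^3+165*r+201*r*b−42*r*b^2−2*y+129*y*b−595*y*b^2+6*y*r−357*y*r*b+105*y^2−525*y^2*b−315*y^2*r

−(15*y+2*b−11)*(3*r+5*b−1)*(7*y+7*b+5)

Group: 3*r*(−105*y^2−119*y*b+2*y−14*b^2+67*b+55) + (5*b−1)*(−105*y^2−119*y*b+2*y−14*b^2+67*b+55); both groups contain (−105*y^2−119*y*b+2*y−14*b^2+67*b+55), so (3*r+5*b−1) is a factor with cofactor −105*y^2−119*y*b+2*y−14*b^2+67*b+55.
The cofactor groups again: −105*y^2−119*y*b+2*y−14*b^2+67*b+55 = −15*y*(7*y+7*b+5) + (−2*b+11)*(7*y+7*b+5); both groups contain (7*y+7*b+5), giving −(15*y+2*b−11)*(7*y+7*b+5).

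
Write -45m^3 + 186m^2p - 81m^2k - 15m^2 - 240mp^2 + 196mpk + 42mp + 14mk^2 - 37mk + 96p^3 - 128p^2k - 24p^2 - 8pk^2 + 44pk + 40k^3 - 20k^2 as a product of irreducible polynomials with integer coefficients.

-(3m - 4p - 2k + 1)(5m - 4p + 4k)(3m - 6p + 5k)

Group: 3m(-15m^2 + 32mp - 2mk - 5m - 16p^2 + 8pk + 4p + 8k^2 - 4k) + (-6p + 5k)(-15m^2 + 32mp - 2mk - 5m - 16p^2 + 8pk + 4p + 8k^2 - 4k); both groups contain (-15m^2 + 32mp - 2mk - 5m - 16p^2 + 8pk + 4p + 8k^2 - 4k), so (3m - 6p + 5k) is a factor with cofactor -15m^2 + 32mp - 2mk - 5m - 16p^2 + 8pk + 4p + 8k^2 - 4k.
The cofactor groups again: -15m^2 + 32mp - 2mk - 5m - 16p^2 + 8pk + 4p + 8k^2 - 4k = -5m(3m - 4p - 2k + 1) + (4p - 4k)(3m - 4p - 2k + 1); both groups contain (3m - 4p - 2k + 1), giving -(5m - 4p + 4k)(3m - 4p - 2k + 1).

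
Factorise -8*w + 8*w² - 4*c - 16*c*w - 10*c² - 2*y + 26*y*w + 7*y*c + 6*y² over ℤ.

Group: 6*y*(y + 2*c + 4*w) + (-5*c + 2*w - 2)*(y + 2*c + 4*w); both groups contain (y + 2*c + 4*w).

(6*y - 5*c + 2*w - 2)*(y + 2*c + 4*w)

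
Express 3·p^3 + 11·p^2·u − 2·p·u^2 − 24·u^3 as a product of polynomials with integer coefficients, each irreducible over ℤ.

Group: p·(3·p^2 + 5·p·u − 12·u^2) + 2·u·(3·p^2 + 5·p·u − 12·u^2); both groups contain (3·p^2 + 5·p·u − 12·u^2), so (p + 2·u) is a factor with cofactor 3·p^2 + 5·p·u − 12·u^2.
The cofactor groups again: 3·p^2 + 5·p·u − 12·u^2 = p·(3·p − 4·u) + 3·u·(3·p − 4·u); both groups contain (3·p − 4·u), giving (p + 3·u)·(3·p − 4·u).

(3·p − 4·u)·(p + 2·u)·(p + 3·u)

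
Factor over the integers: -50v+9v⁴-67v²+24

Testing divisors of the constant over divisors of the leading coefficient, v = 3 is a root, giving the factor (v-3) and quotient 9v³+27v²+14v-8.
Next, v = -4/3 is a root, so (3v+4) divides it; the quotient is 3v²+5v-2.
The remaining quadratic factors as (3v-1)(v+2).

(3v+4)(3v-1)(v+2)(v-3)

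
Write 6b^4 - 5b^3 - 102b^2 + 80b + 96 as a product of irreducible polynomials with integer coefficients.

Testing divisors of the constant over divisors of the leading coefficient, b = 4 is a root, so (b - 4) is a factor; dividing leaves 6b^3 + 19b^2 - 26b - 24.
Next, b = -2/3 is a root, giving the factor (3b + 2) and quotient 2b^2 + 5b - 12.
The remaining quadratic factors as (b + 4)(2b - 3).

(2b - 3)(3b + 2)(b + 4)(b - 4)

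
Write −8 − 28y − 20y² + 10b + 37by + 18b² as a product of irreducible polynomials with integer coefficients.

(2b + 5y + 2)(9b − 4y − 4)

Group: 2b(9b − 4y − 4) + (5y + 2)(9b − 4y − 4); both groups contain (9b − 4y − 4).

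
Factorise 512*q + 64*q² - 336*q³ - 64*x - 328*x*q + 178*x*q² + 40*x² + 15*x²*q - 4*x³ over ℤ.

-(4*x - 7*q - 8)*(x - 8*q)*(x + 6*q - 8)

Group: 4*x*(-x² + 2*x*q + 8*x + 48*q² - 64*q) + (-7*q - 8)*(-x² + 2*x*q + 8*x + 48*q² - 64*q); both groups contain (-x² + 2*x*q + 8*x + 48*q² - 64*q), so (4*x - 7*q - 8) is a factor with cofactor -x² + 2*x*q + 8*x + 48*q² - 64*q.
The cofactor groups again: -x² + 2*x*q + 8*x + 48*q² - 64*q = -x*(x - 8*q) + (-6*q + 8)*(x - 8*q); both groups contain (x - 8*q), giving -(x + 6*q - 8)*(x - 8*q).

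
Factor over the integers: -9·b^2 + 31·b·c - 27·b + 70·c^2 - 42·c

-(9·b + 14·c)·(b - 5·c + 3)

Group: -9·b·(b - 5·c + 3) - 14·c·(b - 5·c + 3); both groups contain (b - 5·c + 3).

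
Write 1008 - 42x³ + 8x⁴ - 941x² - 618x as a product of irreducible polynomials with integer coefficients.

(2x + 3)(4x - 3)(x + 8)(x - 14)

Trying the rational-root candidates, x = 14 is a root, giving the factor (x - 14) and quotient 8x³ + 70x² + 39x - 72.
Then x = -8 is a root, giving the factor (x + 8) and quotient 8x² + 6x - 9.
The remaining quadratic factors as (2x + 3)(4x - 3).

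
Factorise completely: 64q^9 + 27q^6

q^6(4q + 3)(16q^2 - 12q + 9)

Factor out q^6 first: what remains is 64q^3 + 27.
Recognize a sum of cubes with the parts 3 and 4q.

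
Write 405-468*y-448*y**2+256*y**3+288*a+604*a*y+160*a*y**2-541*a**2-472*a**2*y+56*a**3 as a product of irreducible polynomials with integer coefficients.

(7*a+4*y-9)*(8*a-8*y+5)*(a-8*y-9)

Group: a*(56*a**2-24*a*y-37*a-32*y**2+92*y-45) + (-8*y-9)*(56*a**2-24*a*y-37*a-32*y**2+92*y-45); both groups contain (56*a**2-24*a*y-37*a-32*y**2+92*y-45), so (a-8*y-9) is a factor with cofactor 56*a**2-24*a*y-37*a-32*y**2+92*y-45.
The cofactor groups again: 56*a**2-24*a*y-37*a-32*y**2+92*y-45 = 7*a*(8*a-8*y+5) + (4*y-9)*(8*a-8*y+5); both groups contain (8*a-8*y+5), giving (7*a+4*y-9)*(8*a-8*y+5).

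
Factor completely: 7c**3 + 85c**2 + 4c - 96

(7c + 8)(c + 12)(c - 1)

Testing divisors of the constant over divisors of the leading coefficient, c = 1 is a root, giving the factor (c - 1) and quotient 7c**2 + 92c + 96.
The remaining quadratic factors as (7c + 8)(c + 12).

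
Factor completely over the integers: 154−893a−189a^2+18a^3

Among the possible rational roots, a = −11/3 is a root, so (3a+11) is a factor; dividing leaves 6a^2−85a+14.
The remaining quadratic factors as (6a−1)(a−14).

(3a+11)(6a−1)(a−14)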